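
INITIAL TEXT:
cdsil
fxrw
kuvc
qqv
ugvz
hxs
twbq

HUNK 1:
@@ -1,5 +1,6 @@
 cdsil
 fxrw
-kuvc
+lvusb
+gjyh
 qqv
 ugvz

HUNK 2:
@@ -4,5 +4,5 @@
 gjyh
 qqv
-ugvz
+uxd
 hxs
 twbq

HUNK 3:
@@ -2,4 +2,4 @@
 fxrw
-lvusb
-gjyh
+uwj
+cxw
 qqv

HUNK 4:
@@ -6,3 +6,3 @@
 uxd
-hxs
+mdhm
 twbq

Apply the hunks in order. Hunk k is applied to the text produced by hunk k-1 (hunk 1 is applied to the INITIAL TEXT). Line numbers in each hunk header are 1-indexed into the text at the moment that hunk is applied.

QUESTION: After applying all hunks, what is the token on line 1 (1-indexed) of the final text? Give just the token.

Hunk 1: at line 1 remove [kuvc] add [lvusb,gjyh] -> 8 lines: cdsil fxrw lvusb gjyh qqv ugvz hxs twbq
Hunk 2: at line 4 remove [ugvz] add [uxd] -> 8 lines: cdsil fxrw lvusb gjyh qqv uxd hxs twbq
Hunk 3: at line 2 remove [lvusb,gjyh] add [uwj,cxw] -> 8 lines: cdsil fxrw uwj cxw qqv uxd hxs twbq
Hunk 4: at line 6 remove [hxs] add [mdhm] -> 8 lines: cdsil fxrw uwj cxw qqv uxd mdhm twbq
Final line 1: cdsil

Answer: cdsil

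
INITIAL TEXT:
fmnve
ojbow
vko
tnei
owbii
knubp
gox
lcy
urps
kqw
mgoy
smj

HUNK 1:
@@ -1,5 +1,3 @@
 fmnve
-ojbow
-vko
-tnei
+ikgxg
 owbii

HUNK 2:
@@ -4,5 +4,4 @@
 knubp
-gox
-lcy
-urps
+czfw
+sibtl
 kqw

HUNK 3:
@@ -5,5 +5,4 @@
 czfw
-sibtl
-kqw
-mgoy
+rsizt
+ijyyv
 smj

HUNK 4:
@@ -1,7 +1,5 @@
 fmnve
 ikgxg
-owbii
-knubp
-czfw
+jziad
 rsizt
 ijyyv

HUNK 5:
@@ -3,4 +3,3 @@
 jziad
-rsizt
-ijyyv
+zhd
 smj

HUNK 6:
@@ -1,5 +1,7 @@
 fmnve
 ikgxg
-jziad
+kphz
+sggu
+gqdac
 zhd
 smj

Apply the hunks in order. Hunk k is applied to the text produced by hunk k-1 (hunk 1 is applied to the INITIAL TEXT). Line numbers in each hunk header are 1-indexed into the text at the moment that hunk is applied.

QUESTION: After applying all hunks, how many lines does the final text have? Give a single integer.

Answer: 7

Derivation:
Hunk 1: at line 1 remove [ojbow,vko,tnei] add [ikgxg] -> 10 lines: fmnve ikgxg owbii knubp gox lcy urps kqw mgoy smj
Hunk 2: at line 4 remove [gox,lcy,urps] add [czfw,sibtl] -> 9 lines: fmnve ikgxg owbii knubp czfw sibtl kqw mgoy smj
Hunk 3: at line 5 remove [sibtl,kqw,mgoy] add [rsizt,ijyyv] -> 8 lines: fmnve ikgxg owbii knubp czfw rsizt ijyyv smj
Hunk 4: at line 1 remove [owbii,knubp,czfw] add [jziad] -> 6 lines: fmnve ikgxg jziad rsizt ijyyv smj
Hunk 5: at line 3 remove [rsizt,ijyyv] add [zhd] -> 5 lines: fmnve ikgxg jziad zhd smj
Hunk 6: at line 1 remove [jziad] add [kphz,sggu,gqdac] -> 7 lines: fmnve ikgxg kphz sggu gqdac zhd smj
Final line count: 7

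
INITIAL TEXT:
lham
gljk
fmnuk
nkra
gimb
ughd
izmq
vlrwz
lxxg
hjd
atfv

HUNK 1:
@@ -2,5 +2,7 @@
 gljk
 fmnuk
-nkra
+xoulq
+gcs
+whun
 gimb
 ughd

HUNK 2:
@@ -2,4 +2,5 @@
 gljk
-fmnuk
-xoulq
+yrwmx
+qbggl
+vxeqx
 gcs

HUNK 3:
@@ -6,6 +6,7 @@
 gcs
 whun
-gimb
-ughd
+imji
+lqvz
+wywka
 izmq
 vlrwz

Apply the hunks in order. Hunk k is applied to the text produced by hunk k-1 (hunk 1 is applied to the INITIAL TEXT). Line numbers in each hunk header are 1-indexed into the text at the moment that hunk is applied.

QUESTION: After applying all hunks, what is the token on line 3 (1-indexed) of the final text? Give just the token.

Hunk 1: at line 2 remove [nkra] add [xoulq,gcs,whun] -> 13 lines: lham gljk fmnuk xoulq gcs whun gimb ughd izmq vlrwz lxxg hjd atfv
Hunk 2: at line 2 remove [fmnuk,xoulq] add [yrwmx,qbggl,vxeqx] -> 14 lines: lham gljk yrwmx qbggl vxeqx gcs whun gimb ughd izmq vlrwz lxxg hjd atfv
Hunk 3: at line 6 remove [gimb,ughd] add [imji,lqvz,wywka] -> 15 lines: lham gljk yrwmx qbggl vxeqx gcs whun imji lqvz wywka izmq vlrwz lxxg hjd atfv
Final line 3: yrwmx

Answer: yrwmx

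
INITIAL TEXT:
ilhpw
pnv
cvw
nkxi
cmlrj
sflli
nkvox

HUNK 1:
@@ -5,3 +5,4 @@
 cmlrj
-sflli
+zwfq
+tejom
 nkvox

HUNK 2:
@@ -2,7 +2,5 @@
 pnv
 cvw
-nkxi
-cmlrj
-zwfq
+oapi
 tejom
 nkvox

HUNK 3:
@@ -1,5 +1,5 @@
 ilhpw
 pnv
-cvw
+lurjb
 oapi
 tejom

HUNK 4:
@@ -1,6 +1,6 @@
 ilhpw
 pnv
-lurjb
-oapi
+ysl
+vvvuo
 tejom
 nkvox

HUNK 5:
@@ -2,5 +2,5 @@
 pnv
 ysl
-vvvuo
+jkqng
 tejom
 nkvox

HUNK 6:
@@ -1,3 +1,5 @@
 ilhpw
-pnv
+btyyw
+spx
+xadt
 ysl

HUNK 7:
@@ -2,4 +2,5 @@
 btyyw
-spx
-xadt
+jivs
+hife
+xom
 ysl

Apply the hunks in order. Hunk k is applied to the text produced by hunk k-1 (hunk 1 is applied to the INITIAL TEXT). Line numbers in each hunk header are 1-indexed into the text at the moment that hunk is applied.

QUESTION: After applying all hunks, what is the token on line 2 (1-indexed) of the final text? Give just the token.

Hunk 1: at line 5 remove [sflli] add [zwfq,tejom] -> 8 lines: ilhpw pnv cvw nkxi cmlrj zwfq tejom nkvox
Hunk 2: at line 2 remove [nkxi,cmlrj,zwfq] add [oapi] -> 6 lines: ilhpw pnv cvw oapi tejom nkvox
Hunk 3: at line 1 remove [cvw] add [lurjb] -> 6 lines: ilhpw pnv lurjb oapi tejom nkvox
Hunk 4: at line 1 remove [lurjb,oapi] add [ysl,vvvuo] -> 6 lines: ilhpw pnv ysl vvvuo tejom nkvox
Hunk 5: at line 2 remove [vvvuo] add [jkqng] -> 6 lines: ilhpw pnv ysl jkqng tejom nkvox
Hunk 6: at line 1 remove [pnv] add [btyyw,spx,xadt] -> 8 lines: ilhpw btyyw spx xadt ysl jkqng tejom nkvox
Hunk 7: at line 2 remove [spx,xadt] add [jivs,hife,xom] -> 9 lines: ilhpw btyyw jivs hife xom ysl jkqng tejom nkvox
Final line 2: btyyw

Answer: btyyw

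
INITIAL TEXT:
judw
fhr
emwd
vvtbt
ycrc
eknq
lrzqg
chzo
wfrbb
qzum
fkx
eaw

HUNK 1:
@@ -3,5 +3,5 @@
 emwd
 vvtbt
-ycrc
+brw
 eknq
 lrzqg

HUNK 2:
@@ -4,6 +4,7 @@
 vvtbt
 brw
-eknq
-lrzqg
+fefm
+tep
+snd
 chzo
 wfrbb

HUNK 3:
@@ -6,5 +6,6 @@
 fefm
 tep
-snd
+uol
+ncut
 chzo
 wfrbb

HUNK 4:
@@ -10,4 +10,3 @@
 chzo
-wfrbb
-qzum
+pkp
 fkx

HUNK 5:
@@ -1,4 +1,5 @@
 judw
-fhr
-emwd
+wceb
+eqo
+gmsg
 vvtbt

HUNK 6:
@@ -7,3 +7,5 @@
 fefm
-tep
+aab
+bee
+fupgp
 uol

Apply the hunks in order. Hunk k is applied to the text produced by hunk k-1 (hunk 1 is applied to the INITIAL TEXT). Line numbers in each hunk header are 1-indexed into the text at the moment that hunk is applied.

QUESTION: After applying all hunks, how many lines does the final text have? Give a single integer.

Hunk 1: at line 3 remove [ycrc] add [brw] -> 12 lines: judw fhr emwd vvtbt brw eknq lrzqg chzo wfrbb qzum fkx eaw
Hunk 2: at line 4 remove [eknq,lrzqg] add [fefm,tep,snd] -> 13 lines: judw fhr emwd vvtbt brw fefm tep snd chzo wfrbb qzum fkx eaw
Hunk 3: at line 6 remove [snd] add [uol,ncut] -> 14 lines: judw fhr emwd vvtbt brw fefm tep uol ncut chzo wfrbb qzum fkx eaw
Hunk 4: at line 10 remove [wfrbb,qzum] add [pkp] -> 13 lines: judw fhr emwd vvtbt brw fefm tep uol ncut chzo pkp fkx eaw
Hunk 5: at line 1 remove [fhr,emwd] add [wceb,eqo,gmsg] -> 14 lines: judw wceb eqo gmsg vvtbt brw fefm tep uol ncut chzo pkp fkx eaw
Hunk 6: at line 7 remove [tep] add [aab,bee,fupgp] -> 16 lines: judw wceb eqo gmsg vvtbt brw fefm aab bee fupgp uol ncut chzo pkp fkx eaw
Final line count: 16

Answer: 16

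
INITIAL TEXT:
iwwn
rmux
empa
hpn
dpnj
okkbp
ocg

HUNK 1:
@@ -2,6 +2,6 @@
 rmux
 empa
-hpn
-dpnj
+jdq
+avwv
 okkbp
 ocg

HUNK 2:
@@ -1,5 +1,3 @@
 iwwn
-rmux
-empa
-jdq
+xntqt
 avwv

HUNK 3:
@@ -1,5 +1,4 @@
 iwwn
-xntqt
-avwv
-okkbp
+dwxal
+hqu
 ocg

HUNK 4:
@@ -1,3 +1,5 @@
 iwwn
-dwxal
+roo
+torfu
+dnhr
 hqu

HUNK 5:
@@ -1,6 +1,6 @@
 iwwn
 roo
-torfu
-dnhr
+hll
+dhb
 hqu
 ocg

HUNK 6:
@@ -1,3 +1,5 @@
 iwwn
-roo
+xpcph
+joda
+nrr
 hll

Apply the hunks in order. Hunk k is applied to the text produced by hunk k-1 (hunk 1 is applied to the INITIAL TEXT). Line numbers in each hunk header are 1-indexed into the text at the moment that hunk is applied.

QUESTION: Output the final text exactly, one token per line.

Answer: iwwn
xpcph
joda
nrr
hll
dhb
hqu
ocg

Derivation:
Hunk 1: at line 2 remove [hpn,dpnj] add [jdq,avwv] -> 7 lines: iwwn rmux empa jdq avwv okkbp ocg
Hunk 2: at line 1 remove [rmux,empa,jdq] add [xntqt] -> 5 lines: iwwn xntqt avwv okkbp ocg
Hunk 3: at line 1 remove [xntqt,avwv,okkbp] add [dwxal,hqu] -> 4 lines: iwwn dwxal hqu ocg
Hunk 4: at line 1 remove [dwxal] add [roo,torfu,dnhr] -> 6 lines: iwwn roo torfu dnhr hqu ocg
Hunk 5: at line 1 remove [torfu,dnhr] add [hll,dhb] -> 6 lines: iwwn roo hll dhb hqu ocg
Hunk 6: at line 1 remove [roo] add [xpcph,joda,nrr] -> 8 lines: iwwn xpcph joda nrr hll dhb hqu ocg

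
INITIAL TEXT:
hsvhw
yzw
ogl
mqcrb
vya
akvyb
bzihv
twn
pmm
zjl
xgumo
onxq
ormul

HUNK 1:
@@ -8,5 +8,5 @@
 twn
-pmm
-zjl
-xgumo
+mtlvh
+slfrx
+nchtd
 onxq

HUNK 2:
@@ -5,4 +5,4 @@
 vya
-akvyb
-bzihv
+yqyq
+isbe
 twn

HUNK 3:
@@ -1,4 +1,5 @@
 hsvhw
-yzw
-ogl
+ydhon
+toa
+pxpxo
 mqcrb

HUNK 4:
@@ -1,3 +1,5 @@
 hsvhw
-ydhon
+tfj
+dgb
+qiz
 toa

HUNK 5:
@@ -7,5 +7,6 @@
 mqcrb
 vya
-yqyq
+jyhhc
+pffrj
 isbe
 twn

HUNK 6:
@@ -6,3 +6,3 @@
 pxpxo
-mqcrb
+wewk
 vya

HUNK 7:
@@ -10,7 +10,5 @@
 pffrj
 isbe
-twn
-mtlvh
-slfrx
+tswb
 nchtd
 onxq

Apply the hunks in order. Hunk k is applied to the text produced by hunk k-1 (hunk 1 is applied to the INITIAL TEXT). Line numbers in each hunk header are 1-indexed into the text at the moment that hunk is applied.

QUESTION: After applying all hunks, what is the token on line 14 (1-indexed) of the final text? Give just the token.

Hunk 1: at line 8 remove [pmm,zjl,xgumo] add [mtlvh,slfrx,nchtd] -> 13 lines: hsvhw yzw ogl mqcrb vya akvyb bzihv twn mtlvh slfrx nchtd onxq ormul
Hunk 2: at line 5 remove [akvyb,bzihv] add [yqyq,isbe] -> 13 lines: hsvhw yzw ogl mqcrb vya yqyq isbe twn mtlvh slfrx nchtd onxq ormul
Hunk 3: at line 1 remove [yzw,ogl] add [ydhon,toa,pxpxo] -> 14 lines: hsvhw ydhon toa pxpxo mqcrb vya yqyq isbe twn mtlvh slfrx nchtd onxq ormul
Hunk 4: at line 1 remove [ydhon] add [tfj,dgb,qiz] -> 16 lines: hsvhw tfj dgb qiz toa pxpxo mqcrb vya yqyq isbe twn mtlvh slfrx nchtd onxq ormul
Hunk 5: at line 7 remove [yqyq] add [jyhhc,pffrj] -> 17 lines: hsvhw tfj dgb qiz toa pxpxo mqcrb vya jyhhc pffrj isbe twn mtlvh slfrx nchtd onxq ormul
Hunk 6: at line 6 remove [mqcrb] add [wewk] -> 17 lines: hsvhw tfj dgb qiz toa pxpxo wewk vya jyhhc pffrj isbe twn mtlvh slfrx nchtd onxq ormul
Hunk 7: at line 10 remove [twn,mtlvh,slfrx] add [tswb] -> 15 lines: hsvhw tfj dgb qiz toa pxpxo wewk vya jyhhc pffrj isbe tswb nchtd onxq ormul
Final line 14: onxq

Answer: onxq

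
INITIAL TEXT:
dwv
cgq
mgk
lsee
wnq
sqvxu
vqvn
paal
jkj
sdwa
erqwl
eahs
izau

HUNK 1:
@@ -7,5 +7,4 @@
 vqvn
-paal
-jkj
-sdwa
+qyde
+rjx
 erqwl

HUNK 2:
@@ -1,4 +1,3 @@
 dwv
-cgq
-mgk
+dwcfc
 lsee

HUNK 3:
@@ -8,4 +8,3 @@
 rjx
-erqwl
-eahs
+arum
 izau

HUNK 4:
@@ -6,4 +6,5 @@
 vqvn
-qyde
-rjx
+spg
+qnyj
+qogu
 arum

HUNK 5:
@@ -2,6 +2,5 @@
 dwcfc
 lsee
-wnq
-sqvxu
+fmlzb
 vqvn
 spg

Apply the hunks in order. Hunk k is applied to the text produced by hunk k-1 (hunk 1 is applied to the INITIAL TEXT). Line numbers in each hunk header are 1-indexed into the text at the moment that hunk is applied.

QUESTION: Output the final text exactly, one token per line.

Answer: dwv
dwcfc
lsee
fmlzb
vqvn
spg
qnyj
qogu
arum
izau

Derivation:
Hunk 1: at line 7 remove [paal,jkj,sdwa] add [qyde,rjx] -> 12 lines: dwv cgq mgk lsee wnq sqvxu vqvn qyde rjx erqwl eahs izau
Hunk 2: at line 1 remove [cgq,mgk] add [dwcfc] -> 11 lines: dwv dwcfc lsee wnq sqvxu vqvn qyde rjx erqwl eahs izau
Hunk 3: at line 8 remove [erqwl,eahs] add [arum] -> 10 lines: dwv dwcfc lsee wnq sqvxu vqvn qyde rjx arum izau
Hunk 4: at line 6 remove [qyde,rjx] add [spg,qnyj,qogu] -> 11 lines: dwv dwcfc lsee wnq sqvxu vqvn spg qnyj qogu arum izau
Hunk 5: at line 2 remove [wnq,sqvxu] add [fmlzb] -> 10 lines: dwv dwcfc lsee fmlzb vqvn spg qnyj qogu arum izau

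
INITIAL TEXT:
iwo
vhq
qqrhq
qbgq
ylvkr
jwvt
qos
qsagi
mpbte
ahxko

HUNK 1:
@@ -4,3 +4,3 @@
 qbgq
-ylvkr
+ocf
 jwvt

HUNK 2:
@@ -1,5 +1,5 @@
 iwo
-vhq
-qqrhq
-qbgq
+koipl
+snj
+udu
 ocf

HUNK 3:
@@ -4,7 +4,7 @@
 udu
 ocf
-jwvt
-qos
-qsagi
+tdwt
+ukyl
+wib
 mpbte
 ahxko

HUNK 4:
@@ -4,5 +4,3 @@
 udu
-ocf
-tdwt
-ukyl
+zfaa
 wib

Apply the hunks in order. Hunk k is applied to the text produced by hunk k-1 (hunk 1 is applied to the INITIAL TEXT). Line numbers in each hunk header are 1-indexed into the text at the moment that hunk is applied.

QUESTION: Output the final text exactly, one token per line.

Hunk 1: at line 4 remove [ylvkr] add [ocf] -> 10 lines: iwo vhq qqrhq qbgq ocf jwvt qos qsagi mpbte ahxko
Hunk 2: at line 1 remove [vhq,qqrhq,qbgq] add [koipl,snj,udu] -> 10 lines: iwo koipl snj udu ocf jwvt qos qsagi mpbte ahxko
Hunk 3: at line 4 remove [jwvt,qos,qsagi] add [tdwt,ukyl,wib] -> 10 lines: iwo koipl snj udu ocf tdwt ukyl wib mpbte ahxko
Hunk 4: at line 4 remove [ocf,tdwt,ukyl] add [zfaa] -> 8 lines: iwo koipl snj udu zfaa wib mpbte ahxko

Answer: iwo
koipl
snj
udu
zfaa
wib
mpbte
ahxko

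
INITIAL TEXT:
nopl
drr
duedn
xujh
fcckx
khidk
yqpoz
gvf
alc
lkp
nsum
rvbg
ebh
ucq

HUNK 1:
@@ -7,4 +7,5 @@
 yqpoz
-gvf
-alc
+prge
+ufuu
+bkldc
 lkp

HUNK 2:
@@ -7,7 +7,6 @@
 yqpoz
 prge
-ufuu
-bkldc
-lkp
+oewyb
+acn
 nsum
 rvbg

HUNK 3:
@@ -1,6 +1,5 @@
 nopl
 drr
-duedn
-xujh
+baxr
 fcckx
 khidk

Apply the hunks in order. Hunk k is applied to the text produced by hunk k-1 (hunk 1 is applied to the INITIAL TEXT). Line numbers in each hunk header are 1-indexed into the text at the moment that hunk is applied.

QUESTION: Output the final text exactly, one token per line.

Answer: nopl
drr
baxr
fcckx
khidk
yqpoz
prge
oewyb
acn
nsum
rvbg
ebh
ucq

Derivation:
Hunk 1: at line 7 remove [gvf,alc] add [prge,ufuu,bkldc] -> 15 lines: nopl drr duedn xujh fcckx khidk yqpoz prge ufuu bkldc lkp nsum rvbg ebh ucq
Hunk 2: at line 7 remove [ufuu,bkldc,lkp] add [oewyb,acn] -> 14 lines: nopl drr duedn xujh fcckx khidk yqpoz prge oewyb acn nsum rvbg ebh ucq
Hunk 3: at line 1 remove [duedn,xujh] add [baxr] -> 13 lines: nopl drr baxr fcckx khidk yqpoz prge oewyb acn nsum rvbg ebh ucq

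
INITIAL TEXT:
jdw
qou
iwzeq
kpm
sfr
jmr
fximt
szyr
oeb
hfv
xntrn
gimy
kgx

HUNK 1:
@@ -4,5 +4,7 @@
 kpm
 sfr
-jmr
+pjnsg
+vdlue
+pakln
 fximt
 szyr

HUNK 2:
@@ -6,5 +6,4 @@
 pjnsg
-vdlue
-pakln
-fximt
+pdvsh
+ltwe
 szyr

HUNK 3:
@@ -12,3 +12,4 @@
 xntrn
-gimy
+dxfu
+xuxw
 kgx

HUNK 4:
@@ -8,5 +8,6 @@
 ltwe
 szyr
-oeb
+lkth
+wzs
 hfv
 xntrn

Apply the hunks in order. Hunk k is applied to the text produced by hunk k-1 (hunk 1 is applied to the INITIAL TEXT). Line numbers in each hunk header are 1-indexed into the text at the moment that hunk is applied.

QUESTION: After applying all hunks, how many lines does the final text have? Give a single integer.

Hunk 1: at line 4 remove [jmr] add [pjnsg,vdlue,pakln] -> 15 lines: jdw qou iwzeq kpm sfr pjnsg vdlue pakln fximt szyr oeb hfv xntrn gimy kgx
Hunk 2: at line 6 remove [vdlue,pakln,fximt] add [pdvsh,ltwe] -> 14 lines: jdw qou iwzeq kpm sfr pjnsg pdvsh ltwe szyr oeb hfv xntrn gimy kgx
Hunk 3: at line 12 remove [gimy] add [dxfu,xuxw] -> 15 lines: jdw qou iwzeq kpm sfr pjnsg pdvsh ltwe szyr oeb hfv xntrn dxfu xuxw kgx
Hunk 4: at line 8 remove [oeb] add [lkth,wzs] -> 16 lines: jdw qou iwzeq kpm sfr pjnsg pdvsh ltwe szyr lkth wzs hfv xntrn dxfu xuxw kgx
Final line count: 16

Answer: 16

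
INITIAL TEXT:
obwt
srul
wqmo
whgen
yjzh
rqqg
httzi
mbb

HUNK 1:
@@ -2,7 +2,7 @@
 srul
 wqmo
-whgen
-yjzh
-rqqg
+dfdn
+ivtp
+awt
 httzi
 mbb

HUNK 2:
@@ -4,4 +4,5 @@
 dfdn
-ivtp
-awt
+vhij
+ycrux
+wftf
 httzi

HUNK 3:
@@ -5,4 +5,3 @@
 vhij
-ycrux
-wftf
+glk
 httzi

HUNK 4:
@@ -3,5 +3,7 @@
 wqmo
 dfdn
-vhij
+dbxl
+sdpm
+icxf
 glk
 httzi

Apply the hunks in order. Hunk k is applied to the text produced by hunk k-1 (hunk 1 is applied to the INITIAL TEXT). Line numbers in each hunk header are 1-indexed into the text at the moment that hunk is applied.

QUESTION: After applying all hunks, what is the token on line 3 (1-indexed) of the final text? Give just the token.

Answer: wqmo

Derivation:
Hunk 1: at line 2 remove [whgen,yjzh,rqqg] add [dfdn,ivtp,awt] -> 8 lines: obwt srul wqmo dfdn ivtp awt httzi mbb
Hunk 2: at line 4 remove [ivtp,awt] add [vhij,ycrux,wftf] -> 9 lines: obwt srul wqmo dfdn vhij ycrux wftf httzi mbb
Hunk 3: at line 5 remove [ycrux,wftf] add [glk] -> 8 lines: obwt srul wqmo dfdn vhij glk httzi mbb
Hunk 4: at line 3 remove [vhij] add [dbxl,sdpm,icxf] -> 10 lines: obwt srul wqmo dfdn dbxl sdpm icxf glk httzi mbb
Final line 3: wqmo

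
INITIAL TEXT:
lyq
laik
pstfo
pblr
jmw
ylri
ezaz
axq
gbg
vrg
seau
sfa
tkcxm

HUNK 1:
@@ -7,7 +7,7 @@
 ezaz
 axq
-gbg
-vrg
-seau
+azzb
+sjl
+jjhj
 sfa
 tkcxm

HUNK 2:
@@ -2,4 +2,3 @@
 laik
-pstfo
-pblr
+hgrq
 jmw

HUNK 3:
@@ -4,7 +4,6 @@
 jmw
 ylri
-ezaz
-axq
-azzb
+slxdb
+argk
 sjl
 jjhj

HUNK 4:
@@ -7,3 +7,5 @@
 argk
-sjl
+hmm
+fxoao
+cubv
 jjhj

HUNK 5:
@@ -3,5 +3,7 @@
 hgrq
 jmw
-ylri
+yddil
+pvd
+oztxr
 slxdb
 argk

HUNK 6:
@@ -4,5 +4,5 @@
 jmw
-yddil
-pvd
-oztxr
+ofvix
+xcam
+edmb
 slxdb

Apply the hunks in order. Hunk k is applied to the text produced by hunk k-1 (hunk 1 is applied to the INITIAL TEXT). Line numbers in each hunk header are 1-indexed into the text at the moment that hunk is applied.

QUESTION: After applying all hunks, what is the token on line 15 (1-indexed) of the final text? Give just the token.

Hunk 1: at line 7 remove [gbg,vrg,seau] add [azzb,sjl,jjhj] -> 13 lines: lyq laik pstfo pblr jmw ylri ezaz axq azzb sjl jjhj sfa tkcxm
Hunk 2: at line 2 remove [pstfo,pblr] add [hgrq] -> 12 lines: lyq laik hgrq jmw ylri ezaz axq azzb sjl jjhj sfa tkcxm
Hunk 3: at line 4 remove [ezaz,axq,azzb] add [slxdb,argk] -> 11 lines: lyq laik hgrq jmw ylri slxdb argk sjl jjhj sfa tkcxm
Hunk 4: at line 7 remove [sjl] add [hmm,fxoao,cubv] -> 13 lines: lyq laik hgrq jmw ylri slxdb argk hmm fxoao cubv jjhj sfa tkcxm
Hunk 5: at line 3 remove [ylri] add [yddil,pvd,oztxr] -> 15 lines: lyq laik hgrq jmw yddil pvd oztxr slxdb argk hmm fxoao cubv jjhj sfa tkcxm
Hunk 6: at line 4 remove [yddil,pvd,oztxr] add [ofvix,xcam,edmb] -> 15 lines: lyq laik hgrq jmw ofvix xcam edmb slxdb argk hmm fxoao cubv jjhj sfa tkcxm
Final line 15: tkcxm

Answer: tkcxm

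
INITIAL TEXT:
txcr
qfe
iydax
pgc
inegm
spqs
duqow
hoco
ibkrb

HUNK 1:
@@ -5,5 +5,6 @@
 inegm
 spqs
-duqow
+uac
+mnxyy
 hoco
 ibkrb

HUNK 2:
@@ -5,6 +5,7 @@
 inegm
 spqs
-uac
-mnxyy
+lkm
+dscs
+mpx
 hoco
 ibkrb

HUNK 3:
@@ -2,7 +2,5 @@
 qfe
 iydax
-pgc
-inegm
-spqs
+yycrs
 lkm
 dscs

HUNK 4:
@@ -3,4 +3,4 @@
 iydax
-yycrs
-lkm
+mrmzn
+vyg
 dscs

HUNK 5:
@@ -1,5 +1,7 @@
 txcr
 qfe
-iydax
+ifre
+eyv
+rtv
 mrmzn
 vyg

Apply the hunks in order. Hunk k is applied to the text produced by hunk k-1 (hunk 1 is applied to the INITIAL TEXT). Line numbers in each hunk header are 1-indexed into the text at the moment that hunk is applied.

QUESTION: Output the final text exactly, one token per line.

Hunk 1: at line 5 remove [duqow] add [uac,mnxyy] -> 10 lines: txcr qfe iydax pgc inegm spqs uac mnxyy hoco ibkrb
Hunk 2: at line 5 remove [uac,mnxyy] add [lkm,dscs,mpx] -> 11 lines: txcr qfe iydax pgc inegm spqs lkm dscs mpx hoco ibkrb
Hunk 3: at line 2 remove [pgc,inegm,spqs] add [yycrs] -> 9 lines: txcr qfe iydax yycrs lkm dscs mpx hoco ibkrb
Hunk 4: at line 3 remove [yycrs,lkm] add [mrmzn,vyg] -> 9 lines: txcr qfe iydax mrmzn vyg dscs mpx hoco ibkrb
Hunk 5: at line 1 remove [iydax] add [ifre,eyv,rtv] -> 11 lines: txcr qfe ifre eyv rtv mrmzn vyg dscs mpx hoco ibkrb

Answer: txcr
qfe
ifre
eyv
rtv
mrmzn
vyg
dscs
mpx
hoco
ibkrb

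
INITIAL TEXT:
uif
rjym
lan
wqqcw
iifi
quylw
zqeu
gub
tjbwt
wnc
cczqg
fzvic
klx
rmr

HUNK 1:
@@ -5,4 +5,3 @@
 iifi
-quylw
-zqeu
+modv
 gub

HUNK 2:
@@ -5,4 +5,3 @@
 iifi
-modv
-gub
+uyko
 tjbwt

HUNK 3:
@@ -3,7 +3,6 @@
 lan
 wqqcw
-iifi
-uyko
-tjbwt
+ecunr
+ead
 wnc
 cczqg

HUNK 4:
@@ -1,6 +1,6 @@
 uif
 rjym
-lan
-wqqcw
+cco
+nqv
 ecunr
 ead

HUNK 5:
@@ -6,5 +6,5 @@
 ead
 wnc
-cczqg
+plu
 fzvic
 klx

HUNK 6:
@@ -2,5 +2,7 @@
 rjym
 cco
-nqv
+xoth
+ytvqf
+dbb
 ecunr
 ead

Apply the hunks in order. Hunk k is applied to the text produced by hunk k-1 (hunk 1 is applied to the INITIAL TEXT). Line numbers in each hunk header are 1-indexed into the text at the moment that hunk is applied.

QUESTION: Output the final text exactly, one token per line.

Answer: uif
rjym
cco
xoth
ytvqf
dbb
ecunr
ead
wnc
plu
fzvic
klx
rmr

Derivation:
Hunk 1: at line 5 remove [quylw,zqeu] add [modv] -> 13 lines: uif rjym lan wqqcw iifi modv gub tjbwt wnc cczqg fzvic klx rmr
Hunk 2: at line 5 remove [modv,gub] add [uyko] -> 12 lines: uif rjym lan wqqcw iifi uyko tjbwt wnc cczqg fzvic klx rmr
Hunk 3: at line 3 remove [iifi,uyko,tjbwt] add [ecunr,ead] -> 11 lines: uif rjym lan wqqcw ecunr ead wnc cczqg fzvic klx rmr
Hunk 4: at line 1 remove [lan,wqqcw] add [cco,nqv] -> 11 lines: uif rjym cco nqv ecunr ead wnc cczqg fzvic klx rmr
Hunk 5: at line 6 remove [cczqg] add [plu] -> 11 lines: uif rjym cco nqv ecunr ead wnc plu fzvic klx rmr
Hunk 6: at line 2 remove [nqv] add [xoth,ytvqf,dbb] -> 13 lines: uif rjym cco xoth ytvqf dbb ecunr ead wnc plu fzvic klx rmr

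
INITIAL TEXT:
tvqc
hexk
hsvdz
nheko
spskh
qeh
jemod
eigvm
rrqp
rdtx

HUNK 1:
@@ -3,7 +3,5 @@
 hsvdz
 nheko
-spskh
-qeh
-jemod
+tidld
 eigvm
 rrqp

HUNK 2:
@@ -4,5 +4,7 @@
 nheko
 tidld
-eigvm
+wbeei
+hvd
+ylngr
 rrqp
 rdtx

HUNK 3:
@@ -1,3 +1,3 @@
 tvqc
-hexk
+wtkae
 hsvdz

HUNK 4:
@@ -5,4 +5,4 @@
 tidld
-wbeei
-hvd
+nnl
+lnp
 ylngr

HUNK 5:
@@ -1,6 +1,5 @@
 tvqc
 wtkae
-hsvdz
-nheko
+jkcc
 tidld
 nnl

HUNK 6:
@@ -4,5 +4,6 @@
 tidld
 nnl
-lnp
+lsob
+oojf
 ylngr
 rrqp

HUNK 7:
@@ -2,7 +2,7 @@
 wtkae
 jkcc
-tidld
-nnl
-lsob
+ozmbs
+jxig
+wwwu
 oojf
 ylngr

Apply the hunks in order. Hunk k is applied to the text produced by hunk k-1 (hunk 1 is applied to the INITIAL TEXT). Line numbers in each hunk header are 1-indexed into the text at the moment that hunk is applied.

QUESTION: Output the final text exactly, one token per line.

Hunk 1: at line 3 remove [spskh,qeh,jemod] add [tidld] -> 8 lines: tvqc hexk hsvdz nheko tidld eigvm rrqp rdtx
Hunk 2: at line 4 remove [eigvm] add [wbeei,hvd,ylngr] -> 10 lines: tvqc hexk hsvdz nheko tidld wbeei hvd ylngr rrqp rdtx
Hunk 3: at line 1 remove [hexk] add [wtkae] -> 10 lines: tvqc wtkae hsvdz nheko tidld wbeei hvd ylngr rrqp rdtx
Hunk 4: at line 5 remove [wbeei,hvd] add [nnl,lnp] -> 10 lines: tvqc wtkae hsvdz nheko tidld nnl lnp ylngr rrqp rdtx
Hunk 5: at line 1 remove [hsvdz,nheko] add [jkcc] -> 9 lines: tvqc wtkae jkcc tidld nnl lnp ylngr rrqp rdtx
Hunk 6: at line 4 remove [lnp] add [lsob,oojf] -> 10 lines: tvqc wtkae jkcc tidld nnl lsob oojf ylngr rrqp rdtx
Hunk 7: at line 2 remove [tidld,nnl,lsob] add [ozmbs,jxig,wwwu] -> 10 lines: tvqc wtkae jkcc ozmbs jxig wwwu oojf ylngr rrqp rdtx

Answer: tvqc
wtkae
jkcc
ozmbs
jxig
wwwu
oojf
ylngr
rrqp
rdtx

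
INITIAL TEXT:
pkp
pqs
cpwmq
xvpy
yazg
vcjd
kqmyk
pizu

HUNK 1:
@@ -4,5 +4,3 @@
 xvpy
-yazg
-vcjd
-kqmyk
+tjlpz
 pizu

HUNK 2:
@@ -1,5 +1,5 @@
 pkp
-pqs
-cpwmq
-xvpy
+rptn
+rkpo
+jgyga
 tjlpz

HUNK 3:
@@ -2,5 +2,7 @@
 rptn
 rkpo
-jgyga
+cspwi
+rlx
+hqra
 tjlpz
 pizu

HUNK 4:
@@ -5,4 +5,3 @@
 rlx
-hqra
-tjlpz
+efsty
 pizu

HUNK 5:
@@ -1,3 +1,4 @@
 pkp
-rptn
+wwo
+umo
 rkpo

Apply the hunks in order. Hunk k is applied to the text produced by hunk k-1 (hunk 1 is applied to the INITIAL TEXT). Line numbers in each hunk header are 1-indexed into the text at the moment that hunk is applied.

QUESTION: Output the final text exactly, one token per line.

Answer: pkp
wwo
umo
rkpo
cspwi
rlx
efsty
pizu

Derivation:
Hunk 1: at line 4 remove [yazg,vcjd,kqmyk] add [tjlpz] -> 6 lines: pkp pqs cpwmq xvpy tjlpz pizu
Hunk 2: at line 1 remove [pqs,cpwmq,xvpy] add [rptn,rkpo,jgyga] -> 6 lines: pkp rptn rkpo jgyga tjlpz pizu
Hunk 3: at line 2 remove [jgyga] add [cspwi,rlx,hqra] -> 8 lines: pkp rptn rkpo cspwi rlx hqra tjlpz pizu
Hunk 4: at line 5 remove [hqra,tjlpz] add [efsty] -> 7 lines: pkp rptn rkpo cspwi rlx efsty pizu
Hunk 5: at line 1 remove [rptn] add [wwo,umo] -> 8 lines: pkp wwo umo rkpo cspwi rlx efsty pizu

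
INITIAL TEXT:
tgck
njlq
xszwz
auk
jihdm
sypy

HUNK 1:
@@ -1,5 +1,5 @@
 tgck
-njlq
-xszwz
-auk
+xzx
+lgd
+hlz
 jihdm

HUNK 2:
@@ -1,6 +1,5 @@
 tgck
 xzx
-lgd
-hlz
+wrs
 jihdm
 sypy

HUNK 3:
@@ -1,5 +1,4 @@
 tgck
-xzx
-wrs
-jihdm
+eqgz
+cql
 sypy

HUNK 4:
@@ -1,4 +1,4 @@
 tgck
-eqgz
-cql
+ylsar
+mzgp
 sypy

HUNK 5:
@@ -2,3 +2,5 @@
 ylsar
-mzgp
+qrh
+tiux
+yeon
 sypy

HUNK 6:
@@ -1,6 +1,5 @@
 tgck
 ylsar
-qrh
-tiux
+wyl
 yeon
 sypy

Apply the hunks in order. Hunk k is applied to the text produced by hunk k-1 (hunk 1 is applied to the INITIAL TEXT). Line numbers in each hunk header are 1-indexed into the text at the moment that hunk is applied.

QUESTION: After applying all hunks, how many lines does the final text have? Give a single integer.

Answer: 5

Derivation:
Hunk 1: at line 1 remove [njlq,xszwz,auk] add [xzx,lgd,hlz] -> 6 lines: tgck xzx lgd hlz jihdm sypy
Hunk 2: at line 1 remove [lgd,hlz] add [wrs] -> 5 lines: tgck xzx wrs jihdm sypy
Hunk 3: at line 1 remove [xzx,wrs,jihdm] add [eqgz,cql] -> 4 lines: tgck eqgz cql sypy
Hunk 4: at line 1 remove [eqgz,cql] add [ylsar,mzgp] -> 4 lines: tgck ylsar mzgp sypy
Hunk 5: at line 2 remove [mzgp] add [qrh,tiux,yeon] -> 6 lines: tgck ylsar qrh tiux yeon sypy
Hunk 6: at line 1 remove [qrh,tiux] add [wyl] -> 5 lines: tgck ylsar wyl yeon sypy
Final line count: 5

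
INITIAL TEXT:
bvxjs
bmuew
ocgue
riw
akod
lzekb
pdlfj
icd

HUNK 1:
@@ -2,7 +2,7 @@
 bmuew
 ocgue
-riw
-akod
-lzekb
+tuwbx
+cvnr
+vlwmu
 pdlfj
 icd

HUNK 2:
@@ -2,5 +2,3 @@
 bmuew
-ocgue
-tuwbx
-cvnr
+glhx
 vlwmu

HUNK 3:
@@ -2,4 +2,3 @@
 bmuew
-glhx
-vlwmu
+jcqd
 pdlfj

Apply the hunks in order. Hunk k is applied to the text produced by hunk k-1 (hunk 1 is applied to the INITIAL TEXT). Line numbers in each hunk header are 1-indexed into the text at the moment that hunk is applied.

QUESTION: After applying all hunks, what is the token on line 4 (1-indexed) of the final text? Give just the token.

Answer: pdlfj

Derivation:
Hunk 1: at line 2 remove [riw,akod,lzekb] add [tuwbx,cvnr,vlwmu] -> 8 lines: bvxjs bmuew ocgue tuwbx cvnr vlwmu pdlfj icd
Hunk 2: at line 2 remove [ocgue,tuwbx,cvnr] add [glhx] -> 6 lines: bvxjs bmuew glhx vlwmu pdlfj icd
Hunk 3: at line 2 remove [glhx,vlwmu] add [jcqd] -> 5 lines: bvxjs bmuew jcqd pdlfj icd
Final line 4: pdlfj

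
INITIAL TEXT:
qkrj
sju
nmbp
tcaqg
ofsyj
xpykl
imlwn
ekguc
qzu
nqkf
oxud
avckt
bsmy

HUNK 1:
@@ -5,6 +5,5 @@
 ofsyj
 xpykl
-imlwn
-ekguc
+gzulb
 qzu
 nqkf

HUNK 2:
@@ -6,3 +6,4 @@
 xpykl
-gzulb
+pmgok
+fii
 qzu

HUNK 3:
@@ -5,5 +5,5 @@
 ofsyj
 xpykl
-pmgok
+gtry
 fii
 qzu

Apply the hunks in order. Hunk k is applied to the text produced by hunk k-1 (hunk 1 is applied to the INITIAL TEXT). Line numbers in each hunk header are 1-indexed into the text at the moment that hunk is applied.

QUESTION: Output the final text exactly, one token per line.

Answer: qkrj
sju
nmbp
tcaqg
ofsyj
xpykl
gtry
fii
qzu
nqkf
oxud
avckt
bsmy

Derivation:
Hunk 1: at line 5 remove [imlwn,ekguc] add [gzulb] -> 12 lines: qkrj sju nmbp tcaqg ofsyj xpykl gzulb qzu nqkf oxud avckt bsmy
Hunk 2: at line 6 remove [gzulb] add [pmgok,fii] -> 13 lines: qkrj sju nmbp tcaqg ofsyj xpykl pmgok fii qzu nqkf oxud avckt bsmy
Hunk 3: at line 5 remove [pmgok] add [gtry] -> 13 lines: qkrj sju nmbp tcaqg ofsyj xpykl gtry fii qzu nqkf oxud avckt bsmy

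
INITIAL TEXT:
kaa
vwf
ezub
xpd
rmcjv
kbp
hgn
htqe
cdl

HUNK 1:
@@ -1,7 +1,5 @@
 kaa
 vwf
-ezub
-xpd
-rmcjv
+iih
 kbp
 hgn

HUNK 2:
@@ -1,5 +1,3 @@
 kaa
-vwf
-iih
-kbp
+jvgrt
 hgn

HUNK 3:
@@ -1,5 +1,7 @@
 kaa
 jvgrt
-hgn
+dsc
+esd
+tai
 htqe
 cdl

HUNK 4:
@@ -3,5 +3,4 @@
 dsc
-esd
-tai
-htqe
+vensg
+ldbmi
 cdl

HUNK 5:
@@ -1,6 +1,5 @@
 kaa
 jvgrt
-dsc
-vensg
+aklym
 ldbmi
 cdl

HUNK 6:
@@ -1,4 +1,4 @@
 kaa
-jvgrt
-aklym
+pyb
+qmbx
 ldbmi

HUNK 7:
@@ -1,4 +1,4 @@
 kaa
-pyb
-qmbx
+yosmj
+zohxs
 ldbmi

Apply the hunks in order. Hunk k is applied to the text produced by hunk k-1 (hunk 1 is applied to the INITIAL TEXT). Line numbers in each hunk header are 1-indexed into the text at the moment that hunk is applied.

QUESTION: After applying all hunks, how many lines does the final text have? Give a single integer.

Answer: 5

Derivation:
Hunk 1: at line 1 remove [ezub,xpd,rmcjv] add [iih] -> 7 lines: kaa vwf iih kbp hgn htqe cdl
Hunk 2: at line 1 remove [vwf,iih,kbp] add [jvgrt] -> 5 lines: kaa jvgrt hgn htqe cdl
Hunk 3: at line 1 remove [hgn] add [dsc,esd,tai] -> 7 lines: kaa jvgrt dsc esd tai htqe cdl
Hunk 4: at line 3 remove [esd,tai,htqe] add [vensg,ldbmi] -> 6 lines: kaa jvgrt dsc vensg ldbmi cdl
Hunk 5: at line 1 remove [dsc,vensg] add [aklym] -> 5 lines: kaa jvgrt aklym ldbmi cdl
Hunk 6: at line 1 remove [jvgrt,aklym] add [pyb,qmbx] -> 5 lines: kaa pyb qmbx ldbmi cdl
Hunk 7: at line 1 remove [pyb,qmbx] add [yosmj,zohxs] -> 5 lines: kaa yosmj zohxs ldbmi cdl
Final line count: 5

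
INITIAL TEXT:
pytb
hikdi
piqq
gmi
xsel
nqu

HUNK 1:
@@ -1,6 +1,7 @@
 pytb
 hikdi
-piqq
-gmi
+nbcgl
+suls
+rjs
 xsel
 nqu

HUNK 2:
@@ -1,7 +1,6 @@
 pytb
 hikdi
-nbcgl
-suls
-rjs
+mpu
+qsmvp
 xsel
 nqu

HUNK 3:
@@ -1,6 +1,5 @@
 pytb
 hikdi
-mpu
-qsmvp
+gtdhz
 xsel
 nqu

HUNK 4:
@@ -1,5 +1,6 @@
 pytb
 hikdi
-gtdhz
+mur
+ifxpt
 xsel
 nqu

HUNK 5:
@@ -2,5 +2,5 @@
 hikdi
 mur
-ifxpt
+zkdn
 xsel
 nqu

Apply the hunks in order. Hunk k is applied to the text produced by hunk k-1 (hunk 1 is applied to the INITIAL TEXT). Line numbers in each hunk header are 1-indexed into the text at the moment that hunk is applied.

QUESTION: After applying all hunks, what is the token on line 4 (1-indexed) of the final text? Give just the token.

Hunk 1: at line 1 remove [piqq,gmi] add [nbcgl,suls,rjs] -> 7 lines: pytb hikdi nbcgl suls rjs xsel nqu
Hunk 2: at line 1 remove [nbcgl,suls,rjs] add [mpu,qsmvp] -> 6 lines: pytb hikdi mpu qsmvp xsel nqu
Hunk 3: at line 1 remove [mpu,qsmvp] add [gtdhz] -> 5 lines: pytb hikdi gtdhz xsel nqu
Hunk 4: at line 1 remove [gtdhz] add [mur,ifxpt] -> 6 lines: pytb hikdi mur ifxpt xsel nqu
Hunk 5: at line 2 remove [ifxpt] add [zkdn] -> 6 lines: pytb hikdi mur zkdn xsel nqu
Final line 4: zkdn

Answer: zkdn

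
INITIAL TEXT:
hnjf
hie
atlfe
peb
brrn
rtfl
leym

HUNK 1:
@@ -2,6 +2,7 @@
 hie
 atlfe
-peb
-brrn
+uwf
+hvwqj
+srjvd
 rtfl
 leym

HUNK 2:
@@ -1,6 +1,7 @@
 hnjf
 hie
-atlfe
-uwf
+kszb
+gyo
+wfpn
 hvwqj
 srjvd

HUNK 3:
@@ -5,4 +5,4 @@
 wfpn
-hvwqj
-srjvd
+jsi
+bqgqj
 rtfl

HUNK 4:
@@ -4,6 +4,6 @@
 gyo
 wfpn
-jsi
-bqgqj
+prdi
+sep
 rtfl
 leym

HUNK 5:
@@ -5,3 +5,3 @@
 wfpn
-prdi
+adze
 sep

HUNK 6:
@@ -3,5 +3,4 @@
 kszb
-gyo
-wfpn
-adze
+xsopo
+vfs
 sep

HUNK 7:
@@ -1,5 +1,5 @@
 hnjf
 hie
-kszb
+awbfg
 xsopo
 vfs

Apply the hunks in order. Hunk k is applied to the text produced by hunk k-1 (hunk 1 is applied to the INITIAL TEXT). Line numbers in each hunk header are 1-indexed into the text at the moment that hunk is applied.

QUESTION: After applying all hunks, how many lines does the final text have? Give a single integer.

Answer: 8

Derivation:
Hunk 1: at line 2 remove [peb,brrn] add [uwf,hvwqj,srjvd] -> 8 lines: hnjf hie atlfe uwf hvwqj srjvd rtfl leym
Hunk 2: at line 1 remove [atlfe,uwf] add [kszb,gyo,wfpn] -> 9 lines: hnjf hie kszb gyo wfpn hvwqj srjvd rtfl leym
Hunk 3: at line 5 remove [hvwqj,srjvd] add [jsi,bqgqj] -> 9 lines: hnjf hie kszb gyo wfpn jsi bqgqj rtfl leym
Hunk 4: at line 4 remove [jsi,bqgqj] add [prdi,sep] -> 9 lines: hnjf hie kszb gyo wfpn prdi sep rtfl leym
Hunk 5: at line 5 remove [prdi] add [adze] -> 9 lines: hnjf hie kszb gyo wfpn adze sep rtfl leym
Hunk 6: at line 3 remove [gyo,wfpn,adze] add [xsopo,vfs] -> 8 lines: hnjf hie kszb xsopo vfs sep rtfl leym
Hunk 7: at line 1 remove [kszb] add [awbfg] -> 8 lines: hnjf hie awbfg xsopo vfs sep rtfl leym
Final line count: 8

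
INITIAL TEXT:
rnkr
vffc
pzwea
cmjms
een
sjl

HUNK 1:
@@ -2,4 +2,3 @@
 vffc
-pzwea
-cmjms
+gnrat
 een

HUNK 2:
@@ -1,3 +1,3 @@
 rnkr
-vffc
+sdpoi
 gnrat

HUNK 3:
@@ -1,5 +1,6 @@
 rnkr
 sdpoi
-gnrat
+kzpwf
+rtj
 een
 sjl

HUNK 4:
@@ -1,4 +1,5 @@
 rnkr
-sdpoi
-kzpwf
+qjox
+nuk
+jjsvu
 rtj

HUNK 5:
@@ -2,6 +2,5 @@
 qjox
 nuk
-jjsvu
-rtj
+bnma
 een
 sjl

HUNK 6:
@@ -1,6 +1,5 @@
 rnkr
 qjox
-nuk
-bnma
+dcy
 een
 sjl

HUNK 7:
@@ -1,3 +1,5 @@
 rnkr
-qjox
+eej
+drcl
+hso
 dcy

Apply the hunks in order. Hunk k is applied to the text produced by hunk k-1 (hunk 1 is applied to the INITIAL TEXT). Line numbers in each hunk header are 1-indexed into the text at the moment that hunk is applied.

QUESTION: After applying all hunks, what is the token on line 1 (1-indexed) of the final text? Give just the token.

Hunk 1: at line 2 remove [pzwea,cmjms] add [gnrat] -> 5 lines: rnkr vffc gnrat een sjl
Hunk 2: at line 1 remove [vffc] add [sdpoi] -> 5 lines: rnkr sdpoi gnrat een sjl
Hunk 3: at line 1 remove [gnrat] add [kzpwf,rtj] -> 6 lines: rnkr sdpoi kzpwf rtj een sjl
Hunk 4: at line 1 remove [sdpoi,kzpwf] add [qjox,nuk,jjsvu] -> 7 lines: rnkr qjox nuk jjsvu rtj een sjl
Hunk 5: at line 2 remove [jjsvu,rtj] add [bnma] -> 6 lines: rnkr qjox nuk bnma een sjl
Hunk 6: at line 1 remove [nuk,bnma] add [dcy] -> 5 lines: rnkr qjox dcy een sjl
Hunk 7: at line 1 remove [qjox] add [eej,drcl,hso] -> 7 lines: rnkr eej drcl hso dcy een sjl
Final line 1: rnkr

Answer: rnkr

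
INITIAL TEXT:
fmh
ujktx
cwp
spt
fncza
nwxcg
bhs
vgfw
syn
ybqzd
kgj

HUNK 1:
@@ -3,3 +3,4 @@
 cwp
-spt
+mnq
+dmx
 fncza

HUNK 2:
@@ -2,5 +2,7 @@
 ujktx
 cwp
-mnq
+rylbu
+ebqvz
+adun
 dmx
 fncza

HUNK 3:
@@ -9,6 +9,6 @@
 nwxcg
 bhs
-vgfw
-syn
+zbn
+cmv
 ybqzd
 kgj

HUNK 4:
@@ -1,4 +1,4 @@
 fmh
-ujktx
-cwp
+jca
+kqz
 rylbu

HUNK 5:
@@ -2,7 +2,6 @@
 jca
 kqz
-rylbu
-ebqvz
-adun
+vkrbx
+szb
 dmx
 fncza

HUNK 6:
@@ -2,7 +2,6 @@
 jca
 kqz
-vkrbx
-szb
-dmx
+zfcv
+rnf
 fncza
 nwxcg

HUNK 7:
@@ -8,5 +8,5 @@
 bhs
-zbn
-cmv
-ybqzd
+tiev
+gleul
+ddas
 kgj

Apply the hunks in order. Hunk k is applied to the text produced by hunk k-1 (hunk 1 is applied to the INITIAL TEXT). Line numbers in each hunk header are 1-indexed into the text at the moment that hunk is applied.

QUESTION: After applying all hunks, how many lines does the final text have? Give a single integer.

Answer: 12

Derivation:
Hunk 1: at line 3 remove [spt] add [mnq,dmx] -> 12 lines: fmh ujktx cwp mnq dmx fncza nwxcg bhs vgfw syn ybqzd kgj
Hunk 2: at line 2 remove [mnq] add [rylbu,ebqvz,adun] -> 14 lines: fmh ujktx cwp rylbu ebqvz adun dmx fncza nwxcg bhs vgfw syn ybqzd kgj
Hunk 3: at line 9 remove [vgfw,syn] add [zbn,cmv] -> 14 lines: fmh ujktx cwp rylbu ebqvz adun dmx fncza nwxcg bhs zbn cmv ybqzd kgj
Hunk 4: at line 1 remove [ujktx,cwp] add [jca,kqz] -> 14 lines: fmh jca kqz rylbu ebqvz adun dmx fncza nwxcg bhs zbn cmv ybqzd kgj
Hunk 5: at line 2 remove [rylbu,ebqvz,adun] add [vkrbx,szb] -> 13 lines: fmh jca kqz vkrbx szb dmx fncza nwxcg bhs zbn cmv ybqzd kgj
Hunk 6: at line 2 remove [vkrbx,szb,dmx] add [zfcv,rnf] -> 12 lines: fmh jca kqz zfcv rnf fncza nwxcg bhs zbn cmv ybqzd kgj
Hunk 7: at line 8 remove [zbn,cmv,ybqzd] add [tiev,gleul,ddas] -> 12 lines: fmh jca kqz zfcv rnf fncza nwxcg bhs tiev gleul ddas kgj
Final line count: 12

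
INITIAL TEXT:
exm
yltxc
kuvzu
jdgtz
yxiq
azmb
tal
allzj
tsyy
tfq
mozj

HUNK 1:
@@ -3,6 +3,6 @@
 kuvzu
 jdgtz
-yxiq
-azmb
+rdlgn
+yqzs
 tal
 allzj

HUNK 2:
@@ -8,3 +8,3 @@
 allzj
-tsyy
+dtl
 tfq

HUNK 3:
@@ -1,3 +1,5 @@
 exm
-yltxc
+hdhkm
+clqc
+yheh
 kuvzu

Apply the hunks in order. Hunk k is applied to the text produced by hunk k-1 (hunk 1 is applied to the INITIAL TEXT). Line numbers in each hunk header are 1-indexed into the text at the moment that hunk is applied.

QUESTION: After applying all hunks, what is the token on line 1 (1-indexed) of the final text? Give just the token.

Answer: exm

Derivation:
Hunk 1: at line 3 remove [yxiq,azmb] add [rdlgn,yqzs] -> 11 lines: exm yltxc kuvzu jdgtz rdlgn yqzs tal allzj tsyy tfq mozj
Hunk 2: at line 8 remove [tsyy] add [dtl] -> 11 lines: exm yltxc kuvzu jdgtz rdlgn yqzs tal allzj dtl tfq mozj
Hunk 3: at line 1 remove [yltxc] add [hdhkm,clqc,yheh] -> 13 lines: exm hdhkm clqc yheh kuvzu jdgtz rdlgn yqzs tal allzj dtl tfq mozj
Final line 1: exm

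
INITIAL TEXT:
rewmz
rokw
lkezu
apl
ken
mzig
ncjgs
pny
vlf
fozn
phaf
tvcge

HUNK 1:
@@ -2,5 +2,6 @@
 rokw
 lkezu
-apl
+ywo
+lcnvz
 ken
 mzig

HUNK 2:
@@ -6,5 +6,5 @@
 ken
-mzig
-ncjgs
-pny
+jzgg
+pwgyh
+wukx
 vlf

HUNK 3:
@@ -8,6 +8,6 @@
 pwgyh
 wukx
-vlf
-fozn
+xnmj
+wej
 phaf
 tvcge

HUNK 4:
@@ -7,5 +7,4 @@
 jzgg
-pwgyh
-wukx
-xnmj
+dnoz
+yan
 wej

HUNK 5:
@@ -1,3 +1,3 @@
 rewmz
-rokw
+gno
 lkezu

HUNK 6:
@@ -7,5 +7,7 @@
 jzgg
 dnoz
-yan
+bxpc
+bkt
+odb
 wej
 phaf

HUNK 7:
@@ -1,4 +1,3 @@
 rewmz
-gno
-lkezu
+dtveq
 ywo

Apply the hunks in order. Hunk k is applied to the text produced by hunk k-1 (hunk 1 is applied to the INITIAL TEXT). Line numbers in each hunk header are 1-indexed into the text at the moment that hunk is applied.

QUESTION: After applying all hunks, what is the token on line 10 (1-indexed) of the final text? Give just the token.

Answer: odb

Derivation:
Hunk 1: at line 2 remove [apl] add [ywo,lcnvz] -> 13 lines: rewmz rokw lkezu ywo lcnvz ken mzig ncjgs pny vlf fozn phaf tvcge
Hunk 2: at line 6 remove [mzig,ncjgs,pny] add [jzgg,pwgyh,wukx] -> 13 lines: rewmz rokw lkezu ywo lcnvz ken jzgg pwgyh wukx vlf fozn phaf tvcge
Hunk 3: at line 8 remove [vlf,fozn] add [xnmj,wej] -> 13 lines: rewmz rokw lkezu ywo lcnvz ken jzgg pwgyh wukx xnmj wej phaf tvcge
Hunk 4: at line 7 remove [pwgyh,wukx,xnmj] add [dnoz,yan] -> 12 lines: rewmz rokw lkezu ywo lcnvz ken jzgg dnoz yan wej phaf tvcge
Hunk 5: at line 1 remove [rokw] add [gno] -> 12 lines: rewmz gno lkezu ywo lcnvz ken jzgg dnoz yan wej phaf tvcge
Hunk 6: at line 7 remove [yan] add [bxpc,bkt,odb] -> 14 lines: rewmz gno lkezu ywo lcnvz ken jzgg dnoz bxpc bkt odb wej phaf tvcge
Hunk 7: at line 1 remove [gno,lkezu] add [dtveq] -> 13 lines: rewmz dtveq ywo lcnvz ken jzgg dnoz bxpc bkt odb wej phaf tvcge
Final line 10: odb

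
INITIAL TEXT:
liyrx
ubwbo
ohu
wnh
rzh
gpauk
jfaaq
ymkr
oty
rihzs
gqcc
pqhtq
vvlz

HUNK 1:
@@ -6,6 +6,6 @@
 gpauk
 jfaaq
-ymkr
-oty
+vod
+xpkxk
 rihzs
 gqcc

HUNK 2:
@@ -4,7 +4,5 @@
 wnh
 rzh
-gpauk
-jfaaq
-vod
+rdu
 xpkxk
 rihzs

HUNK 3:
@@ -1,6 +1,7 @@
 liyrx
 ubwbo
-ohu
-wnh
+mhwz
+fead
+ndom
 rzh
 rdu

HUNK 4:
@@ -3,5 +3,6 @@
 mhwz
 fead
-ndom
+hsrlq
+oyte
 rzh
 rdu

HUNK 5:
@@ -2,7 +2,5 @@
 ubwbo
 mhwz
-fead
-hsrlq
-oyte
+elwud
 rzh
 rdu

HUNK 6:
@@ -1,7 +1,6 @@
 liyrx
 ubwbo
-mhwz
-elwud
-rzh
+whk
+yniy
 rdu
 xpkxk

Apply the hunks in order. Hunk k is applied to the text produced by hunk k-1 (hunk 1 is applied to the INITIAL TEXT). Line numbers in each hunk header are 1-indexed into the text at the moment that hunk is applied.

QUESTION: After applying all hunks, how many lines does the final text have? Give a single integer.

Answer: 10

Derivation:
Hunk 1: at line 6 remove [ymkr,oty] add [vod,xpkxk] -> 13 lines: liyrx ubwbo ohu wnh rzh gpauk jfaaq vod xpkxk rihzs gqcc pqhtq vvlz
Hunk 2: at line 4 remove [gpauk,jfaaq,vod] add [rdu] -> 11 lines: liyrx ubwbo ohu wnh rzh rdu xpkxk rihzs gqcc pqhtq vvlz
Hunk 3: at line 1 remove [ohu,wnh] add [mhwz,fead,ndom] -> 12 lines: liyrx ubwbo mhwz fead ndom rzh rdu xpkxk rihzs gqcc pqhtq vvlz
Hunk 4: at line 3 remove [ndom] add [hsrlq,oyte] -> 13 lines: liyrx ubwbo mhwz fead hsrlq oyte rzh rdu xpkxk rihzs gqcc pqhtq vvlz
Hunk 5: at line 2 remove [fead,hsrlq,oyte] add [elwud] -> 11 lines: liyrx ubwbo mhwz elwud rzh rdu xpkxk rihzs gqcc pqhtq vvlz
Hunk 6: at line 1 remove [mhwz,elwud,rzh] add [whk,yniy] -> 10 lines: liyrx ubwbo whk yniy rdu xpkxk rihzs gqcc pqhtq vvlz
Final line count: 10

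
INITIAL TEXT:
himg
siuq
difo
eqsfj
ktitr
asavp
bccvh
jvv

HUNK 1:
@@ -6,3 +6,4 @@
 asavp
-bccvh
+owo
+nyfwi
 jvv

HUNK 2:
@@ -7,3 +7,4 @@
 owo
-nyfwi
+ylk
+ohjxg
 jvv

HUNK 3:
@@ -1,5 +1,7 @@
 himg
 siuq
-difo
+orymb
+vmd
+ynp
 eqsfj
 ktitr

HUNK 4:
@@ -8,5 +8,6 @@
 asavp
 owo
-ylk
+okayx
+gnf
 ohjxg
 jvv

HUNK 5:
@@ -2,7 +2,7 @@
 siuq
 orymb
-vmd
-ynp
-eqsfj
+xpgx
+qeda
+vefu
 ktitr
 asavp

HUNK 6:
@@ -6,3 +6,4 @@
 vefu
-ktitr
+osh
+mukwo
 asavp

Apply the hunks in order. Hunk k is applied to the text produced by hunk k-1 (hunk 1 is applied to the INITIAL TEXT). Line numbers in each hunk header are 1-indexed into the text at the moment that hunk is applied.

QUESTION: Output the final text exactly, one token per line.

Answer: himg
siuq
orymb
xpgx
qeda
vefu
osh
mukwo
asavp
owo
okayx
gnf
ohjxg
jvv

Derivation:
Hunk 1: at line 6 remove [bccvh] add [owo,nyfwi] -> 9 lines: himg siuq difo eqsfj ktitr asavp owo nyfwi jvv
Hunk 2: at line 7 remove [nyfwi] add [ylk,ohjxg] -> 10 lines: himg siuq difo eqsfj ktitr asavp owo ylk ohjxg jvv
Hunk 3: at line 1 remove [difo] add [orymb,vmd,ynp] -> 12 lines: himg siuq orymb vmd ynp eqsfj ktitr asavp owo ylk ohjxg jvv
Hunk 4: at line 8 remove [ylk] add [okayx,gnf] -> 13 lines: himg siuq orymb vmd ynp eqsfj ktitr asavp owo okayx gnf ohjxg jvv
Hunk 5: at line 2 remove [vmd,ynp,eqsfj] add [xpgx,qeda,vefu] -> 13 lines: himg siuq orymb xpgx qeda vefu ktitr asavp owo okayx gnf ohjxg jvv
Hunk 6: at line 6 remove [ktitr] add [osh,mukwo] -> 14 lines: himg siuq orymb xpgx qeda vefu osh mukwo asavp owo okayx gnf ohjxg jvv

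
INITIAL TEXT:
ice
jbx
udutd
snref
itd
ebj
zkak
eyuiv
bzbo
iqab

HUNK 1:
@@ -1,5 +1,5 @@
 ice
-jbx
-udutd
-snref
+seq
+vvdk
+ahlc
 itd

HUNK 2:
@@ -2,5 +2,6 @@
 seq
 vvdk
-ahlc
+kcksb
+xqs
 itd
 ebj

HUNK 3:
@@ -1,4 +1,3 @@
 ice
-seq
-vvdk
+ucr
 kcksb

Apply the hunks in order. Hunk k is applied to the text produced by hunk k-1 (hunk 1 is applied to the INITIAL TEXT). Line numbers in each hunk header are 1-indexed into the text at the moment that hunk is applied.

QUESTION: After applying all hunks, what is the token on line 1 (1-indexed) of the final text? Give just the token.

Hunk 1: at line 1 remove [jbx,udutd,snref] add [seq,vvdk,ahlc] -> 10 lines: ice seq vvdk ahlc itd ebj zkak eyuiv bzbo iqab
Hunk 2: at line 2 remove [ahlc] add [kcksb,xqs] -> 11 lines: ice seq vvdk kcksb xqs itd ebj zkak eyuiv bzbo iqab
Hunk 3: at line 1 remove [seq,vvdk] add [ucr] -> 10 lines: ice ucr kcksb xqs itd ebj zkak eyuiv bzbo iqab
Final line 1: ice

Answer: ice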